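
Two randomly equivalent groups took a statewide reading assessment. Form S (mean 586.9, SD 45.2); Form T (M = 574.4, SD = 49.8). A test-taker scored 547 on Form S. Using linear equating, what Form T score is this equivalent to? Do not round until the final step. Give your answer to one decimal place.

530.4

Linear equating: y = (SD_Y/SD_X)(x − M_X) + M_Y
y = (49.8/45.2)(547 − 586.9) + 574.4
y = 1.101770 × -39.9 + 574.4 = -43.9606 + 574.4 = 530.4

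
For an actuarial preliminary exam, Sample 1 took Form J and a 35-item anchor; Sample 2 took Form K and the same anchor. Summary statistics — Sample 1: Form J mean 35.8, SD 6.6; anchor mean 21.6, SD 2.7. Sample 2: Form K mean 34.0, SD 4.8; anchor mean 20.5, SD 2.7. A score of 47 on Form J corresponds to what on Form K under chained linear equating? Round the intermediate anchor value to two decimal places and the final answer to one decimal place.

44.1

Form J → anchor (Sample 1): v = (2.7/6.6)(47 − 35.8) + 21.6 = 26.18
anchor → Form K (Sample 2): y = (4.8/2.7)(26.18 − 20.5) + 34.0 = 44.1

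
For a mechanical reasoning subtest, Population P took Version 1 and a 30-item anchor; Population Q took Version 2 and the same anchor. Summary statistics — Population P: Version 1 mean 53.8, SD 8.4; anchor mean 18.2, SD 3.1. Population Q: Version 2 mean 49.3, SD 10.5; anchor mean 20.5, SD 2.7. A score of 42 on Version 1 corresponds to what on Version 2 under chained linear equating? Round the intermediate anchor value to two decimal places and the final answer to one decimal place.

23.4

Version 1 → anchor (Population P): v = (3.1/8.4)(42 − 53.8) + 18.2 = 13.85
anchor → Version 2 (Population Q): y = (10.5/2.7)(13.85 − 20.5) + 49.3 = 23.4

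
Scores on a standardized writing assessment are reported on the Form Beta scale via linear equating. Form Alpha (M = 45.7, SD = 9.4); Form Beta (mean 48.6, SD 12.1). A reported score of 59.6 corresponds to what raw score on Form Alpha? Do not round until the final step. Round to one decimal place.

Invert y = (SD_Y/SD_X)(x − M_X) + M_Y:
x = (SD_X/SD_Y)(y − M_Y) + M_X = (9.4/12.1)(59.6 − 48.6) + 45.7
x = 0.776860 × 11.000 + 45.7 = 54.2

54.2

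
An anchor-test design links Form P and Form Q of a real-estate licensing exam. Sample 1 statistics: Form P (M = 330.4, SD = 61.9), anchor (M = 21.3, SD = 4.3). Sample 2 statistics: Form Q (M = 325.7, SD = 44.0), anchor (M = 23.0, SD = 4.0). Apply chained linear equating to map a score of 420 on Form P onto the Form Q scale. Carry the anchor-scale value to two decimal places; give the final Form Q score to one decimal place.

375.4

Form P → anchor (Sample 1): v = (4.3/61.9)(420 − 330.4) + 21.3 = 27.52
anchor → Form Q (Sample 2): y = (44.0/4.0)(27.52 − 23.0) + 325.7 = 375.4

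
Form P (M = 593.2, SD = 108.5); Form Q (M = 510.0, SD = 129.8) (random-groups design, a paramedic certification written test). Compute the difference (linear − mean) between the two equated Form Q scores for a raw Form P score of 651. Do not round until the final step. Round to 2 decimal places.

Mean-equated: 651 + (510.0 − 593.2) = 567.80
Linear-equated: (129.8/108.5)(651 − 593.2) + 510.0 = 579.147
Difference = 579.147 − 567.80 = 11.35

11.35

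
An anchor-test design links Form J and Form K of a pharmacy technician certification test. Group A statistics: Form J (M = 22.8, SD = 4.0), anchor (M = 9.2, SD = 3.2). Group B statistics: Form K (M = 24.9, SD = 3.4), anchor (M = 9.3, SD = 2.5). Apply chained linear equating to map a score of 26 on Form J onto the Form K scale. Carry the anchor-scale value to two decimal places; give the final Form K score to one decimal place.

28.2

Form J → anchor (Group A): v = (3.2/4.0)(26 − 22.8) + 9.2 = 11.76
anchor → Form K (Group B): y = (3.4/2.5)(11.76 − 9.3) + 24.9 = 28.2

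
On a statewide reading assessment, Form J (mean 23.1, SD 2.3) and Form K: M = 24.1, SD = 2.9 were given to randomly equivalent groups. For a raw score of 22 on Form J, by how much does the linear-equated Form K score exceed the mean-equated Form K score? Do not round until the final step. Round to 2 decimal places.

Mean-equated: 22 + (24.1 − 23.1) = 23.00
Linear-equated: (2.9/2.3)(22 − 23.1) + 24.1 = 22.713
Difference = 22.713 − 23.00 = -0.29

-0.29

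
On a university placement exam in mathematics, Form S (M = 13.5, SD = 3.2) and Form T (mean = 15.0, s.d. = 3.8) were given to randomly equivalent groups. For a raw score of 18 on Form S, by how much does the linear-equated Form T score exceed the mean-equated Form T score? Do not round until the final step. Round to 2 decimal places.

Mean-equated: 18 + (15.0 − 13.5) = 19.50
Linear-equated: (3.8/3.2)(18 − 13.5) + 15.0 = 20.344
Difference = 20.344 − 19.50 = 0.84

0.84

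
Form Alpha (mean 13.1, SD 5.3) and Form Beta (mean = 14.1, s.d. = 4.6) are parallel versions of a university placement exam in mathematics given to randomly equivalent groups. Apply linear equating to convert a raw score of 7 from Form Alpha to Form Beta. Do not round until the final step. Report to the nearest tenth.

Linear equating: y = (SD_Y/SD_X)(x − M_X) + M_Y
y = (4.6/5.3)(7 − 13.1) + 14.1
y = 0.867925 × -6.1 + 14.1 = -5.2943 + 14.1 = 8.8

8.8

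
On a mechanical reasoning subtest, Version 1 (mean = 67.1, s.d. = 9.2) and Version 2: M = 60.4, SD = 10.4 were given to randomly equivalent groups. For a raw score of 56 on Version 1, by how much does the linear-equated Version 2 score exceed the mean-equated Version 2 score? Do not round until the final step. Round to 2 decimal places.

-1.45

Mean-equated: 56 + (60.4 − 67.1) = 49.30
Linear-equated: (10.4/9.2)(56 − 67.1) + 60.4 = 47.852
Difference = 47.852 − 49.30 = -1.45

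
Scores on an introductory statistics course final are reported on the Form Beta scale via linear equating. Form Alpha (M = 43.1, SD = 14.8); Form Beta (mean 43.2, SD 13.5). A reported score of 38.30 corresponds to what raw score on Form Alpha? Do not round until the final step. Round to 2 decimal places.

37.73

Invert y = (SD_Y/SD_X)(x − M_X) + M_Y:
x = (SD_X/SD_Y)(y − M_Y) + M_X = (14.8/13.5)(38.30 − 43.2) + 43.1
x = 1.096296 × -4.900 + 43.1 = 37.73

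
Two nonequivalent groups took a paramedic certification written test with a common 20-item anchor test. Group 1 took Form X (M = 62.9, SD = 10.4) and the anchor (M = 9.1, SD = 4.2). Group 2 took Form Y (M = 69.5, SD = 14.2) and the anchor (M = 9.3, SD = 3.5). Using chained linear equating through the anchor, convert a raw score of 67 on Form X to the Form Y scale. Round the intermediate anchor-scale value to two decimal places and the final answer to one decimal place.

Form X → anchor (Group 1): v = (4.2/10.4)(67 − 62.9) + 9.1 = 10.76
anchor → Form Y (Group 2): y = (14.2/3.5)(10.76 − 9.3) + 69.5 = 75.4

75.4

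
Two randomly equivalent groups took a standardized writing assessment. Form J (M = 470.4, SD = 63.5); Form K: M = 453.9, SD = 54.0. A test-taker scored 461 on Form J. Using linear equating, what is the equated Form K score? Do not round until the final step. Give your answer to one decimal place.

445.9

Linear equating: y = (SD_Y/SD_X)(x − M_X) + M_Y
y = (54.0/63.5)(461 − 470.4) + 453.9
y = 0.850394 × -9.4 + 453.9 = -7.9937 + 453.9 = 445.9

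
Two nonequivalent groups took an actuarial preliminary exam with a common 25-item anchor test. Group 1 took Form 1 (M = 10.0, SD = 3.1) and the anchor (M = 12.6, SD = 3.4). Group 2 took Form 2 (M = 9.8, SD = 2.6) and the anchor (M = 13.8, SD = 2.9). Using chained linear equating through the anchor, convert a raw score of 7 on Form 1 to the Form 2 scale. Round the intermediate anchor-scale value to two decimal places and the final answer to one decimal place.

5.8

Form 1 → anchor (Group 1): v = (3.4/3.1)(7 − 10.0) + 12.6 = 9.31
anchor → Form 2 (Group 2): y = (2.6/2.9)(9.31 − 13.8) + 9.8 = 5.8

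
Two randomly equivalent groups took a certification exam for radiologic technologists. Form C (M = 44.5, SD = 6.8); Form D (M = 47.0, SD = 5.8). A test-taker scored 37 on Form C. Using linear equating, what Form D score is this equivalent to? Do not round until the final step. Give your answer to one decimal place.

Linear equating: y = (SD_Y/SD_X)(x − M_X) + M_Y
y = (5.8/6.8)(37 − 44.5) + 47.0
y = 0.852941 × -7.5 + 47.0 = -6.3971 + 47.0 = 40.6

40.6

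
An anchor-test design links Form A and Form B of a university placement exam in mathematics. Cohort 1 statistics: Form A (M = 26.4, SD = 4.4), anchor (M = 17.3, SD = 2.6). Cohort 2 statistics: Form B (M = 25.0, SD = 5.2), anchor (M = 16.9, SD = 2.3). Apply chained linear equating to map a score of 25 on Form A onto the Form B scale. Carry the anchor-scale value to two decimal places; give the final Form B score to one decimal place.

24.0

Form A → anchor (Cohort 1): v = (2.6/4.4)(25 − 26.4) + 17.3 = 16.47
anchor → Form B (Cohort 2): y = (5.2/2.3)(16.47 − 16.9) + 25.0 = 24.0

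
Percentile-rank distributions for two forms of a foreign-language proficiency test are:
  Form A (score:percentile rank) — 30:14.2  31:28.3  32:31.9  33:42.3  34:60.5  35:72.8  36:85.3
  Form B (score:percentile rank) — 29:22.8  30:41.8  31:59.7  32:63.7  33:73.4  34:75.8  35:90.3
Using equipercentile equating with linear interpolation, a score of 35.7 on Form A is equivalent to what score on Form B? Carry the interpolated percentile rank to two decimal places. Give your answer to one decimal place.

PR of 35.7 on Form A: 72.8 + (35.7 − 35)/(36 − 35) × (85.3 − 72.8) = 81.55
On Form B, PR 81.55 falls between score 34 (PR 75.8) and 35 (PR 90.3).
Interpolate: 34 + (81.55 − 75.8)/(90.3 − 75.8) × (35 − 34) = 34.4

34.4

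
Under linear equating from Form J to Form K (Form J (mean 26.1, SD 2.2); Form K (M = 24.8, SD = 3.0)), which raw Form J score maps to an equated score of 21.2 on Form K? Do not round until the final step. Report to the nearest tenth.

Invert y = (SD_Y/SD_X)(x − M_X) + M_Y:
x = (SD_X/SD_Y)(y − M_Y) + M_X = (2.2/3.0)(21.2 − 24.8) + 26.1
x = 0.733333 × -3.600 + 26.1 = 23.5

23.5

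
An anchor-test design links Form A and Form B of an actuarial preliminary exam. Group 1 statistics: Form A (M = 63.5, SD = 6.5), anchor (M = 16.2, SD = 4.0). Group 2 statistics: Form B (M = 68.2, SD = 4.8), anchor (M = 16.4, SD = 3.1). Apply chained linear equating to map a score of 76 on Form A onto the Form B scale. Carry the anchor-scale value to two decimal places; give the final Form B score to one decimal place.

Form A → anchor (Group 1): v = (4.0/6.5)(76 − 63.5) + 16.2 = 23.89
anchor → Form B (Group 2): y = (4.8/3.1)(23.89 − 16.4) + 68.2 = 79.8

79.8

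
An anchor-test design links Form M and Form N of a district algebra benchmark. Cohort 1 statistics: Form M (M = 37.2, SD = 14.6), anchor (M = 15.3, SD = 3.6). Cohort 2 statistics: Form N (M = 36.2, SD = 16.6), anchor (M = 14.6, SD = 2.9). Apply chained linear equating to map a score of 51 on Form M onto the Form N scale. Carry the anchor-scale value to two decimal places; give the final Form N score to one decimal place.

59.7

Form M → anchor (Cohort 1): v = (3.6/14.6)(51 − 37.2) + 15.3 = 18.70
anchor → Form N (Cohort 2): y = (16.6/2.9)(18.70 − 14.6) + 36.2 = 59.7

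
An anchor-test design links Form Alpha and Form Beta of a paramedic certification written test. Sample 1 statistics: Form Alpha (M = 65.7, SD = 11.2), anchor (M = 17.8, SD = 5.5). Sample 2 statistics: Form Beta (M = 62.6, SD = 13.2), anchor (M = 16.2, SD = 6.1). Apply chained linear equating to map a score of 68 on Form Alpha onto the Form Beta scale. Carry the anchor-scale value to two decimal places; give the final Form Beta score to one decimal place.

68.5

Form Alpha → anchor (Sample 1): v = (5.5/11.2)(68 − 65.7) + 17.8 = 18.93
anchor → Form Beta (Sample 2): y = (13.2/6.1)(18.93 − 16.2) + 62.6 = 68.5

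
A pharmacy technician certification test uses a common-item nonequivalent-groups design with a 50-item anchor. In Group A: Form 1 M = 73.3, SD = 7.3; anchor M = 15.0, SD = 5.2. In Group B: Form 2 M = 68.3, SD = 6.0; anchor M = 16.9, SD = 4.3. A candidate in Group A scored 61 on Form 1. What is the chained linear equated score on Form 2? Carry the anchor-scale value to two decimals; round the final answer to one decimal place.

53.4

Form 1 → anchor (Group A): v = (5.2/7.3)(61 − 73.3) + 15.0 = 6.24
anchor → Form 2 (Group B): y = (6.0/4.3)(6.24 − 16.9) + 68.3 = 53.4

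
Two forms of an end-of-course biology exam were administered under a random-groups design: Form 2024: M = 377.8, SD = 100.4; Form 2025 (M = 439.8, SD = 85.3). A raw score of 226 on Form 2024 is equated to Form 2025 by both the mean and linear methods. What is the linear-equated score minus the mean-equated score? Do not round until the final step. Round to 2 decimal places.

22.83

Mean-equated: 226 + (439.8 − 377.8) = 288.00
Linear-equated: (85.3/100.4)(226 − 377.8) + 439.8 = 310.830
Difference = 310.830 − 288.00 = 22.83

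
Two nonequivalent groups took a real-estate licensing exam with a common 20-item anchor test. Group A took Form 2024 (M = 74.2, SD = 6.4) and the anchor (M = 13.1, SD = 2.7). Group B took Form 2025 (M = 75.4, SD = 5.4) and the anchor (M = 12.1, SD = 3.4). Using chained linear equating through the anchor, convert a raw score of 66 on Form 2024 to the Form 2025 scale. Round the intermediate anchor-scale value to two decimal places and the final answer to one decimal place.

71.5

Form 2024 → anchor (Group A): v = (2.7/6.4)(66 − 74.2) + 13.1 = 9.64
anchor → Form 2025 (Group B): y = (5.4/3.4)(9.64 − 12.1) + 75.4 = 71.5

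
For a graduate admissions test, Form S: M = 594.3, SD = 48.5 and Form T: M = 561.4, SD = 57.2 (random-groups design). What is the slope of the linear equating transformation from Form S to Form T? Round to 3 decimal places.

1.179

A = SD_Y / SD_X = 57.2 / 48.5 = 1.179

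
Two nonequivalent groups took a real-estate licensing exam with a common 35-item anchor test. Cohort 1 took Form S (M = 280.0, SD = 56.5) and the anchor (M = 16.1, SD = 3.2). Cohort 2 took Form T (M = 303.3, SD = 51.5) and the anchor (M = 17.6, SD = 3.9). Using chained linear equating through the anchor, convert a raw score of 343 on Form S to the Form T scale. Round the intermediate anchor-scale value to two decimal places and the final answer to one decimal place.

330.6

Form S → anchor (Cohort 1): v = (3.2/56.5)(343 − 280.0) + 16.1 = 19.67
anchor → Form T (Cohort 2): y = (51.5/3.9)(19.67 − 17.6) + 303.3 = 330.6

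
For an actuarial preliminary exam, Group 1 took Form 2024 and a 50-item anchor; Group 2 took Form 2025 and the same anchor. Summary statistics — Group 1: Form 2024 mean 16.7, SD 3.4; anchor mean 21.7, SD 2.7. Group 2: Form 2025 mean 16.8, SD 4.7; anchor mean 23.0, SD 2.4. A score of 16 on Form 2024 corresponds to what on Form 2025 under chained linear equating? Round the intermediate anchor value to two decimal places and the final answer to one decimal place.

13.2

Form 2024 → anchor (Group 1): v = (2.7/3.4)(16 − 16.7) + 21.7 = 21.14
anchor → Form 2025 (Group 2): y = (4.7/2.4)(21.14 − 23.0) + 16.8 = 13.2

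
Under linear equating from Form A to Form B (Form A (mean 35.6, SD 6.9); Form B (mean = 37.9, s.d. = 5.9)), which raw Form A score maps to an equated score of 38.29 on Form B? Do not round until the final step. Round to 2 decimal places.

36.06

Invert y = (SD_Y/SD_X)(x − M_X) + M_Y:
x = (SD_X/SD_Y)(y − M_Y) + M_X = (6.9/5.9)(38.29 − 37.9) + 35.6
x = 1.169492 × 0.390 + 35.6 = 36.06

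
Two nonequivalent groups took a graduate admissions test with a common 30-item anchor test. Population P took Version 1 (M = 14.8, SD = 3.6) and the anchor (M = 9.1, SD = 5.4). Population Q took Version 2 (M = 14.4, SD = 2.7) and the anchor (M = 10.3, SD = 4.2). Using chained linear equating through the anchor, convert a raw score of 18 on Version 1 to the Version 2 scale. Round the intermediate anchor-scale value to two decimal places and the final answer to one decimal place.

Version 1 → anchor (Population P): v = (5.4/3.6)(18 − 14.8) + 9.1 = 13.90
anchor → Version 2 (Population Q): y = (2.7/4.2)(13.90 − 10.3) + 14.4 = 16.7

16.7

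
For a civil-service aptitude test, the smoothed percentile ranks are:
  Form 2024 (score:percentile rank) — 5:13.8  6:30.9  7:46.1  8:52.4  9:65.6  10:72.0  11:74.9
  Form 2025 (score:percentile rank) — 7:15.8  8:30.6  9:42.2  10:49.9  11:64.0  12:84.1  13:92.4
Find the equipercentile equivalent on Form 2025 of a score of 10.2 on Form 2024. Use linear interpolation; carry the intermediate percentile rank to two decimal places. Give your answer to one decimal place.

PR of 10.2 on Form 2024: 72.0 + (10.2 − 10)/(11 − 10) × (74.9 − 72.0) = 72.58
On Form 2025, PR 72.58 falls between score 11 (PR 64.0) and 12 (PR 84.1).
Interpolate: 11 + (72.58 − 64.0)/(84.1 − 64.0) × (12 − 11) = 11.4

11.4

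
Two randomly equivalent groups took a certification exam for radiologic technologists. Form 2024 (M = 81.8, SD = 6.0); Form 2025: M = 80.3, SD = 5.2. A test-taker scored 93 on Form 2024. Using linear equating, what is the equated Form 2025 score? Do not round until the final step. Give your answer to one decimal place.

90.0

Linear equating: y = (SD_Y/SD_X)(x − M_X) + M_Y
y = (5.2/6.0)(93 − 81.8) + 80.3
y = 0.866667 × 11.2 + 80.3 = 9.7067 + 80.3 = 90.0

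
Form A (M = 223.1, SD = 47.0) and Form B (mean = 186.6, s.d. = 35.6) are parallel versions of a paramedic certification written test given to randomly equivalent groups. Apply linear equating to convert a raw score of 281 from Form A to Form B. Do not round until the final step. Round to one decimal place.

230.5

Linear equating: y = (SD_Y/SD_X)(x − M_X) + M_Y
y = (35.6/47.0)(281 − 223.1) + 186.6
y = 0.757447 × 57.9 + 186.6 = 43.8562 + 186.6 = 230.5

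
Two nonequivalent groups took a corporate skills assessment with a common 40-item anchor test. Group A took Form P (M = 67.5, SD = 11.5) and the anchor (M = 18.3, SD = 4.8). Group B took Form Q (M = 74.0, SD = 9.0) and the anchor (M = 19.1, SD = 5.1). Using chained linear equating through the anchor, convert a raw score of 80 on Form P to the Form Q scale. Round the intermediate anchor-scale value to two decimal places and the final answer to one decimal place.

Form P → anchor (Group A): v = (4.8/11.5)(80 − 67.5) + 18.3 = 23.52
anchor → Form Q (Group B): y = (9.0/5.1)(23.52 − 19.1) + 74.0 = 81.8

81.8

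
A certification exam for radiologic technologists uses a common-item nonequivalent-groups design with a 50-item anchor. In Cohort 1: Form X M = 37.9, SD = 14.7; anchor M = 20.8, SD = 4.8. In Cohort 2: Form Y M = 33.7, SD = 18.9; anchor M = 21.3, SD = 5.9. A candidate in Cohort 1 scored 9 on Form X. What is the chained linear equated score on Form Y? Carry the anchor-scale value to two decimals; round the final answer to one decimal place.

1.9

Form X → anchor (Cohort 1): v = (4.8/14.7)(9 − 37.9) + 20.8 = 11.36
anchor → Form Y (Cohort 2): y = (18.9/5.9)(11.36 − 21.3) + 33.7 = 1.9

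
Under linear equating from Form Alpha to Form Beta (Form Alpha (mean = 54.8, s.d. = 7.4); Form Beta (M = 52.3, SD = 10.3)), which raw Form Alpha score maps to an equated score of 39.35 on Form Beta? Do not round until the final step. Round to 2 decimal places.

45.50

Invert y = (SD_Y/SD_X)(x − M_X) + M_Y:
x = (SD_X/SD_Y)(y − M_Y) + M_X = (7.4/10.3)(39.35 − 52.3) + 54.8
x = 0.718447 × -12.950 + 54.8 = 45.50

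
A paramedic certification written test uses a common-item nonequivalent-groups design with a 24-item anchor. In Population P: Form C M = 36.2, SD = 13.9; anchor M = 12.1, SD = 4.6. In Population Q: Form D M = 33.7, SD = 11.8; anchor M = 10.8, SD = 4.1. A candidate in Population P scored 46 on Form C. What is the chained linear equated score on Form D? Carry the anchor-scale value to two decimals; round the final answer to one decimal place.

Form C → anchor (Population P): v = (4.6/13.9)(46 − 36.2) + 12.1 = 15.34
anchor → Form D (Population Q): y = (11.8/4.1)(15.34 − 10.8) + 33.7 = 46.8

46.8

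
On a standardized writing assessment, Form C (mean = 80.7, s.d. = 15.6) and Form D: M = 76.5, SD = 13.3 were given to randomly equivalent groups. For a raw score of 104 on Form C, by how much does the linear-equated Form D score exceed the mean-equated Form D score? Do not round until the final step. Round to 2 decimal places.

-3.44

Mean-equated: 104 + (76.5 − 80.7) = 99.80
Linear-equated: (13.3/15.6)(104 − 80.7) + 76.5 = 96.365
Difference = 96.365 − 99.80 = -3.44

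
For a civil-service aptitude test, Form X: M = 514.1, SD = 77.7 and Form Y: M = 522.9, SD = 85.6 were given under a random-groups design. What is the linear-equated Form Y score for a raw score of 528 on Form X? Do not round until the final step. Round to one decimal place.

538.2

Linear equating: y = (SD_Y/SD_X)(x − M_X) + M_Y
y = (85.6/77.7)(528 − 514.1) + 522.9
y = 1.101673 × 13.9 + 522.9 = 15.3133 + 522.9 = 538.2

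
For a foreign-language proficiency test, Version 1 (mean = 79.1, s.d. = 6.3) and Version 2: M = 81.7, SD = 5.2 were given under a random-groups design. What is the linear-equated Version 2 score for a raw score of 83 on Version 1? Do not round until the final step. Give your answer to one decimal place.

84.9

Linear equating: y = (SD_Y/SD_X)(x − M_X) + M_Y
y = (5.2/6.3)(83 − 79.1) + 81.7
y = 0.825397 × 3.9 + 81.7 = 3.2190 + 81.7 = 84.9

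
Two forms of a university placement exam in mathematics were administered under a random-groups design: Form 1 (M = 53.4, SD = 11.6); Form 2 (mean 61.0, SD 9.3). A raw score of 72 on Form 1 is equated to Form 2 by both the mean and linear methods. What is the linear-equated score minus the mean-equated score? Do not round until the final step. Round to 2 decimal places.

Mean-equated: 72 + (61.0 − 53.4) = 79.60
Linear-equated: (9.3/11.6)(72 − 53.4) + 61.0 = 75.912
Difference = 75.912 − 79.60 = -3.69

-3.69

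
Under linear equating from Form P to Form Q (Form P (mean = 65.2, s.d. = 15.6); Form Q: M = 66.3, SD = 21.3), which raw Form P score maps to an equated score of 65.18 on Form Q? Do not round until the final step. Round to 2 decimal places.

Invert y = (SD_Y/SD_X)(x − M_X) + M_Y:
x = (SD_X/SD_Y)(y − M_Y) + M_X = (15.6/21.3)(65.18 − 66.3) + 65.2
x = 0.732394 × -1.120 + 65.2 = 64.38

64.38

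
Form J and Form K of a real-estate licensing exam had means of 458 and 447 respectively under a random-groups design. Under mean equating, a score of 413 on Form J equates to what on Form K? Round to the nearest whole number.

Mean equating: y = x + (M_Y − M_X) = 413 + (447 − 458) = 402

402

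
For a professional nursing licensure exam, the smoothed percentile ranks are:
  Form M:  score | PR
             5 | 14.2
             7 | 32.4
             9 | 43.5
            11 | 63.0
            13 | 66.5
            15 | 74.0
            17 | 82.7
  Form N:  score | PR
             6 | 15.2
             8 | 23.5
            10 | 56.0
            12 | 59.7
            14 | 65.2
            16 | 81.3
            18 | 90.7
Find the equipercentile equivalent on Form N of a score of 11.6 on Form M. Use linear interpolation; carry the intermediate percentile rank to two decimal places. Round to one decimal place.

PR of 11.6 on Form M: 63.0 + (11.6 − 11)/(13 − 11) × (66.5 − 63.0) = 64.05
On Form N, PR 64.05 falls between score 12 (PR 59.7) and 14 (PR 65.2).
Interpolate: 12 + (64.05 − 59.7)/(65.2 − 59.7) × (14 − 12) = 13.6

13.6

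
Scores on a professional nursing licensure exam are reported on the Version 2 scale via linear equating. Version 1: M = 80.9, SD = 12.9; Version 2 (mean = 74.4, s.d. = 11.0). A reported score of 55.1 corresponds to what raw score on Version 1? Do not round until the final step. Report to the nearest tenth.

Invert y = (SD_Y/SD_X)(x − M_X) + M_Y:
x = (SD_X/SD_Y)(y − M_Y) + M_X = (12.9/11.0)(55.1 − 74.4) + 80.9
x = 1.172727 × -19.300 + 80.9 = 58.3

58.3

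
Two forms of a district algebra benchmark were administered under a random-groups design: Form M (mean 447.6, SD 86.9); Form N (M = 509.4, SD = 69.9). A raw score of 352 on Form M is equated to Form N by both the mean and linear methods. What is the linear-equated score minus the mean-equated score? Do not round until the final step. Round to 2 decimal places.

18.70

Mean-equated: 352 + (509.4 − 447.6) = 413.80
Linear-equated: (69.9/86.9)(352 − 447.6) + 509.4 = 432.502
Difference = 432.502 − 413.80 = 18.70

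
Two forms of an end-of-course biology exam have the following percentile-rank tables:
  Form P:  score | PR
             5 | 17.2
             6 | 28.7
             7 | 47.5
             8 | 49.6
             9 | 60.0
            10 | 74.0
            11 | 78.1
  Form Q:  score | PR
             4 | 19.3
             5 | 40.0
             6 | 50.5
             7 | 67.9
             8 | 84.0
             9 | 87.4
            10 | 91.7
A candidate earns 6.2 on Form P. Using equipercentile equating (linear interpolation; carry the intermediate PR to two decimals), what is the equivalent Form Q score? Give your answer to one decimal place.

4.6

PR of 6.2 on Form P: 28.7 + (6.2 − 6)/(7 − 6) × (47.5 − 28.7) = 32.46
On Form Q, PR 32.46 falls between score 4 (PR 19.3) and 5 (PR 40.0).
Interpolate: 4 + (32.46 − 19.3)/(40.0 − 19.3) × (5 − 4) = 4.6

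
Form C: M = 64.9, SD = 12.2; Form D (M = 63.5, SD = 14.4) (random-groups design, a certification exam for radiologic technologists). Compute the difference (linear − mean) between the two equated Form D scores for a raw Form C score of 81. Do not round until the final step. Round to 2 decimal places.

Mean-equated: 81 + (63.5 − 64.9) = 79.60
Linear-equated: (14.4/12.2)(81 − 64.9) + 63.5 = 82.503
Difference = 82.503 − 79.60 = 2.90

2.90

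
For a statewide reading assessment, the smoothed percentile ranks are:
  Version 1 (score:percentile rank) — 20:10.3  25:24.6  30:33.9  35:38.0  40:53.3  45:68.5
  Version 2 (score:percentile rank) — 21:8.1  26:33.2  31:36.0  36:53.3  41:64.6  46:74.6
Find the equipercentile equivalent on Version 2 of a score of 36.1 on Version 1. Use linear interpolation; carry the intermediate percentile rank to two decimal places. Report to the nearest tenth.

PR of 36.1 on Version 1: 38.0 + (36.1 − 35)/(40 − 35) × (53.3 − 38.0) = 41.37
On Version 2, PR 41.37 falls between score 31 (PR 36.0) and 36 (PR 53.3).
Interpolate: 31 + (41.37 − 36.0)/(53.3 − 36.0) × (36 − 31) = 32.6

32.6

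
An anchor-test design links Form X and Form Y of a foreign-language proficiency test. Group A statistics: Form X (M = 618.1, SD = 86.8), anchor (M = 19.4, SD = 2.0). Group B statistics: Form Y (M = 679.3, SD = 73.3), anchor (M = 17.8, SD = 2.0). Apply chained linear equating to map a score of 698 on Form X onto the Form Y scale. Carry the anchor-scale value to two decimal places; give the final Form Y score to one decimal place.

Form X → anchor (Group A): v = (2.0/86.8)(698 − 618.1) + 19.4 = 21.24
anchor → Form Y (Group B): y = (73.3/2.0)(21.24 − 17.8) + 679.3 = 805.4

805.4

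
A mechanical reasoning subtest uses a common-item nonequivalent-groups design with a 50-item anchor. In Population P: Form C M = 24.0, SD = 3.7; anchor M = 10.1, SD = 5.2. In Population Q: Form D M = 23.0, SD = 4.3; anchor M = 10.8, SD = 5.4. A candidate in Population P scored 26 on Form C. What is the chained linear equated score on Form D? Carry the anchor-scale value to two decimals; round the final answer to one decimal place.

Form C → anchor (Population P): v = (5.2/3.7)(26 − 24.0) + 10.1 = 12.91
anchor → Form D (Population Q): y = (4.3/5.4)(12.91 − 10.8) + 23.0 = 24.7

24.7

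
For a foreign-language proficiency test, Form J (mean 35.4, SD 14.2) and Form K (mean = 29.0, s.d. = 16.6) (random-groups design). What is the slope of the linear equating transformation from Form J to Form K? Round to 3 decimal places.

1.169

A = SD_Y / SD_X = 16.6 / 14.2 = 1.169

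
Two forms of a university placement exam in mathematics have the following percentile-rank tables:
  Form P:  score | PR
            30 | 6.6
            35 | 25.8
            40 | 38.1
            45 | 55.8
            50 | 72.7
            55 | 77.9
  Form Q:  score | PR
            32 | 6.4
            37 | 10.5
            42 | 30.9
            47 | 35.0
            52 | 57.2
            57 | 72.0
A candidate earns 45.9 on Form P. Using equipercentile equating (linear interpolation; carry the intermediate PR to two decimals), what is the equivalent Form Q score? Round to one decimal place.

52.6

PR of 45.9 on Form P: 55.8 + (45.9 − 45)/(50 − 45) × (72.7 − 55.8) = 58.84
On Form Q, PR 58.84 falls between score 52 (PR 57.2) and 57 (PR 72.0).
Interpolate: 52 + (58.84 − 57.2)/(72.0 − 57.2) × (57 − 52) = 52.6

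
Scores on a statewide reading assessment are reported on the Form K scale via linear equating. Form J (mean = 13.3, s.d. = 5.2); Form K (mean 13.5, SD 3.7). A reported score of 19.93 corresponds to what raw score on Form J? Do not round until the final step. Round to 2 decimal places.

22.34

Invert y = (SD_Y/SD_X)(x − M_X) + M_Y:
x = (SD_X/SD_Y)(y − M_Y) + M_X = (5.2/3.7)(19.93 − 13.5) + 13.3
x = 1.405405 × 6.430 + 13.3 = 22.34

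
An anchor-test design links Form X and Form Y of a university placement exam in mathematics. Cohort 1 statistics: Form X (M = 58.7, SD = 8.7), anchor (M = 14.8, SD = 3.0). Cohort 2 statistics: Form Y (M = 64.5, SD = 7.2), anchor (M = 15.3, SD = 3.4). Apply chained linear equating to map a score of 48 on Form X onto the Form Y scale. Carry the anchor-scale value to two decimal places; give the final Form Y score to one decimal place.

Form X → anchor (Cohort 1): v = (3.0/8.7)(48 − 58.7) + 14.8 = 11.11
anchor → Form Y (Cohort 2): y = (7.2/3.4)(11.11 − 15.3) + 64.5 = 55.6

55.6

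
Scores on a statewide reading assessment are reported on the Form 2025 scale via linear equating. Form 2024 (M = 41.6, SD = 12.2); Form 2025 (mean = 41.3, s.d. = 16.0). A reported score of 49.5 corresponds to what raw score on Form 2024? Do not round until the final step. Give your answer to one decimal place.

Invert y = (SD_Y/SD_X)(x − M_X) + M_Y:
x = (SD_X/SD_Y)(y − M_Y) + M_X = (12.2/16.0)(49.5 − 41.3) + 41.6
x = 0.762500 × 8.200 + 41.6 = 47.9

47.9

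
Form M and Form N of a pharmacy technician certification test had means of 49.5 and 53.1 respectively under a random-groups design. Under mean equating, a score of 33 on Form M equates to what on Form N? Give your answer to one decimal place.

Mean equating: y = x + (M_Y − M_X) = 33 + (53.1 − 49.5) = 36.6

36.6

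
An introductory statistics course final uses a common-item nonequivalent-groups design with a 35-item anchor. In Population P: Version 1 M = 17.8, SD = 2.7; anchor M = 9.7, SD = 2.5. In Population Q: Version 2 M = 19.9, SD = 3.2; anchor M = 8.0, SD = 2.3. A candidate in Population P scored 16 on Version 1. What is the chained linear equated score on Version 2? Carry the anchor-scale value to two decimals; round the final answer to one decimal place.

19.9

Version 1 → anchor (Population P): v = (2.5/2.7)(16 − 17.8) + 9.7 = 8.03
anchor → Version 2 (Population Q): y = (3.2/2.3)(8.03 − 8.0) + 19.9 = 19.9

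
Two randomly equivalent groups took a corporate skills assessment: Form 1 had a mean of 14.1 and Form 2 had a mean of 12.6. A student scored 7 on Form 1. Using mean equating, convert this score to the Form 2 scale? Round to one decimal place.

Mean equating: y = x + (M_Y − M_X) = 7 + (12.6 − 14.1) = 5.5

5.5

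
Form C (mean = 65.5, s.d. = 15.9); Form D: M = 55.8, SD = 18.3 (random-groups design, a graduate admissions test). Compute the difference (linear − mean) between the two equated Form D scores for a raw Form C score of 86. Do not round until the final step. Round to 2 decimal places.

3.09

Mean-equated: 86 + (55.8 − 65.5) = 76.30
Linear-equated: (18.3/15.9)(86 − 65.5) + 55.8 = 79.394
Difference = 79.394 − 76.30 = 3.09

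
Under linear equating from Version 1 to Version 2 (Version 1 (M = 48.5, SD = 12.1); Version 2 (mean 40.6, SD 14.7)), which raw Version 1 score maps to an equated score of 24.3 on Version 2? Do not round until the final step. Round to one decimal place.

Invert y = (SD_Y/SD_X)(x − M_X) + M_Y:
x = (SD_X/SD_Y)(y − M_Y) + M_X = (12.1/14.7)(24.3 − 40.6) + 48.5
x = 0.823129 × -16.300 + 48.5 = 35.1

35.1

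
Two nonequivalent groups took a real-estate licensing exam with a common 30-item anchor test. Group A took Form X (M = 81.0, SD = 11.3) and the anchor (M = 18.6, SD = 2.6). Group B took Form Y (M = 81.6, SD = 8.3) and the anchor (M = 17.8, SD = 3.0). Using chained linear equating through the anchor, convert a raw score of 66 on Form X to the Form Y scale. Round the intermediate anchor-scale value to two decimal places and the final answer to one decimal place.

Form X → anchor (Group A): v = (2.6/11.3)(66 − 81.0) + 18.6 = 15.15
anchor → Form Y (Group B): y = (8.3/3.0)(15.15 − 17.8) + 81.6 = 74.3

74.3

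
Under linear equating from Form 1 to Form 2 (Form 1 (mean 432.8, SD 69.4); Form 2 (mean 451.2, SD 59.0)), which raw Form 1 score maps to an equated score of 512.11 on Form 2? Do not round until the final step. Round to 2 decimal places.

Invert y = (SD_Y/SD_X)(x − M_X) + M_Y:
x = (SD_X/SD_Y)(y − M_Y) + M_X = (69.4/59.0)(512.11 − 451.2) + 432.8
x = 1.176271 × 60.910 + 432.8 = 504.45

504.45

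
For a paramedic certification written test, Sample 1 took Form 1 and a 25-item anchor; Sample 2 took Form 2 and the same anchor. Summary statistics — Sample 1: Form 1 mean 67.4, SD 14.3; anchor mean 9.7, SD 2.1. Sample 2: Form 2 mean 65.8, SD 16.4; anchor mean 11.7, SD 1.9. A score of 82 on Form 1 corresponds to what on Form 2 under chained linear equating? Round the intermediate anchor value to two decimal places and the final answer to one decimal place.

Form 1 → anchor (Sample 1): v = (2.1/14.3)(82 − 67.4) + 9.7 = 11.84
anchor → Form 2 (Sample 2): y = (16.4/1.9)(11.84 − 11.7) + 65.8 = 67.0

67.0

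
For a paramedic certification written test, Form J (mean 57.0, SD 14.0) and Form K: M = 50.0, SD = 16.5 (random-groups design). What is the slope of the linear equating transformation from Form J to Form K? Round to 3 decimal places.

A = SD_Y / SD_X = 16.5 / 14.0 = 1.179

1.179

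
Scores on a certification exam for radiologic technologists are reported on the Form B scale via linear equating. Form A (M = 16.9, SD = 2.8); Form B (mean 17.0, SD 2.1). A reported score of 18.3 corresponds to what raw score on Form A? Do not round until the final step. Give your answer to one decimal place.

18.6

Invert y = (SD_Y/SD_X)(x − M_X) + M_Y:
x = (SD_X/SD_Y)(y − M_Y) + M_X = (2.8/2.1)(18.3 − 17.0) + 16.9
x = 1.333333 × 1.300 + 16.9 = 18.6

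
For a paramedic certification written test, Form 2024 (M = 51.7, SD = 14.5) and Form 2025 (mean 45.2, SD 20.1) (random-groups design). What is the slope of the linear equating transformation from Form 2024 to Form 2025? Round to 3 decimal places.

A = SD_Y / SD_X = 20.1 / 14.5 = 1.386

1.386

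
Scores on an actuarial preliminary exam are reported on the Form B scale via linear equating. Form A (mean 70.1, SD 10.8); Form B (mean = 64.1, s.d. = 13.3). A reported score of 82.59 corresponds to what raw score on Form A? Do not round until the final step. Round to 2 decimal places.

Invert y = (SD_Y/SD_X)(x − M_X) + M_Y:
x = (SD_X/SD_Y)(y − M_Y) + M_X = (10.8/13.3)(82.59 − 64.1) + 70.1
x = 0.812030 × 18.490 + 70.1 = 85.11

85.11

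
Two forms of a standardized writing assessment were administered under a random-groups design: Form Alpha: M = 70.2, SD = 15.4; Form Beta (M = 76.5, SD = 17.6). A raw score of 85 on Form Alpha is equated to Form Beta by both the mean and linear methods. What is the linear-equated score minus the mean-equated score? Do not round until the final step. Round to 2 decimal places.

2.11

Mean-equated: 85 + (76.5 − 70.2) = 91.30
Linear-equated: (17.6/15.4)(85 − 70.2) + 76.5 = 93.414
Difference = 93.414 − 91.30 = 2.11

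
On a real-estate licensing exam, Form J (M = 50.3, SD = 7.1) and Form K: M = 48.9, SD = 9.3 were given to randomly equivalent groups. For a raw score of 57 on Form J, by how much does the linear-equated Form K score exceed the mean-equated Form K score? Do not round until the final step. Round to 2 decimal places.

2.08

Mean-equated: 57 + (48.9 − 50.3) = 55.60
Linear-equated: (9.3/7.1)(57 − 50.3) + 48.9 = 57.676
Difference = 57.676 − 55.60 = 2.08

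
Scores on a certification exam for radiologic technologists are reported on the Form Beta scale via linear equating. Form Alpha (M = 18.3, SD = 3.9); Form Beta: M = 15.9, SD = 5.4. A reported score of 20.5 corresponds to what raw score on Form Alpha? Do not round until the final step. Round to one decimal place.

21.6

Invert y = (SD_Y/SD_X)(x − M_X) + M_Y:
x = (SD_X/SD_Y)(y − M_Y) + M_X = (3.9/5.4)(20.5 − 15.9) + 18.3
x = 0.722222 × 4.600 + 18.3 = 21.6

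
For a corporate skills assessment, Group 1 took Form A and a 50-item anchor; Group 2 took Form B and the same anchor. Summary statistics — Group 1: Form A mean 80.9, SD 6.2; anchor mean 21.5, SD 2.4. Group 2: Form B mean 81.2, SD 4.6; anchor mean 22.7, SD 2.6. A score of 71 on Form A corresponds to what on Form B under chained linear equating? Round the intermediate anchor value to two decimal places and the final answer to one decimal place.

Form A → anchor (Group 1): v = (2.4/6.2)(71 − 80.9) + 21.5 = 17.67
anchor → Form B (Group 2): y = (4.6/2.6)(17.67 − 22.7) + 81.2 = 72.3

72.3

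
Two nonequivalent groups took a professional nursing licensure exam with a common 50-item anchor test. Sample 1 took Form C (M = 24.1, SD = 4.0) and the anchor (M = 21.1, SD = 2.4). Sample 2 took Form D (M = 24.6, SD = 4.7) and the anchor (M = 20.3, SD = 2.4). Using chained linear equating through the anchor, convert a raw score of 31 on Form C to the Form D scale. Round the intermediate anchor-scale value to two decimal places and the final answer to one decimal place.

34.3

Form C → anchor (Sample 1): v = (2.4/4.0)(31 − 24.1) + 21.1 = 25.24
anchor → Form D (Sample 2): y = (4.7/2.4)(25.24 − 20.3) + 24.6 = 34.3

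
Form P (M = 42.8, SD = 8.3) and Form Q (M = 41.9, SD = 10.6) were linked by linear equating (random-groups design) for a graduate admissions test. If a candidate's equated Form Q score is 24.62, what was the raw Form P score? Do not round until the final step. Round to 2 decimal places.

Invert y = (SD_Y/SD_X)(x − M_X) + M_Y:
x = (SD_X/SD_Y)(y − M_Y) + M_X = (8.3/10.6)(24.62 − 41.9) + 42.8
x = 0.783019 × -17.280 + 42.8 = 29.27

29.27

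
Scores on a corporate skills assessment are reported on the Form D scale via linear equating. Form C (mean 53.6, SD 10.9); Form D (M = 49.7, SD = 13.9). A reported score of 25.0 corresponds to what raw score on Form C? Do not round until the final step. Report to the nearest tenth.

34.2

Invert y = (SD_Y/SD_X)(x − M_X) + M_Y:
x = (SD_X/SD_Y)(y − M_Y) + M_X = (10.9/13.9)(25.0 − 49.7) + 53.6
x = 0.784173 × -24.700 + 53.6 = 34.2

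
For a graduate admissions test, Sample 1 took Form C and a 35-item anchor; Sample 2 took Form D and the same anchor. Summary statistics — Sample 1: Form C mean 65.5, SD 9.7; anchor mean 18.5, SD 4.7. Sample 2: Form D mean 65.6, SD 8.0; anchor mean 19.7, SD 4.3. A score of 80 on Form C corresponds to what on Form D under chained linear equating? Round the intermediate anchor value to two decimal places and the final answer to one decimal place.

Form C → anchor (Sample 1): v = (4.7/9.7)(80 − 65.5) + 18.5 = 25.53
anchor → Form D (Sample 2): y = (8.0/4.3)(25.53 − 19.7) + 65.6 = 76.4

76.4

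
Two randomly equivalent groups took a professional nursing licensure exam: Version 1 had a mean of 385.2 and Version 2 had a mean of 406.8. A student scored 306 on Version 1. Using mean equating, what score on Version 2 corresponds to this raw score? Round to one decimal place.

Mean equating: y = x + (M_Y − M_X) = 306 + (406.8 − 385.2) = 327.6

327.6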